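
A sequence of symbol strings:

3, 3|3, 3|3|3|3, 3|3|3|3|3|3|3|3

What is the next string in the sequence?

3|3|3|3|3|3|3|3|3|3|3|3|3|3|3|3

s(k+1) = s(k)·|·s(k) — each term doubles the last with '|' between the halves.
So the next term is two copies of 3|3|3|3|3|3|3|3 with '|' between the halves.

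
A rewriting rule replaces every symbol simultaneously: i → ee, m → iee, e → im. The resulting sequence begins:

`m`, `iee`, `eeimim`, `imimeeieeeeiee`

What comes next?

Rewriting the 14 symbols of imimeeieeeeiee one by one yields ee iee ee iee im im ee im im im im ee im im; concatenated:

eeieeeeieeimimeeimimimimeeimim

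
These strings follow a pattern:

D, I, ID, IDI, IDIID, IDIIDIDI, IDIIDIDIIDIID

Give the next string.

Each term (from the third on) is the previous term followed by the one before it: term 3 = I·D = ID.
Continuing: IDIIDIDIIDIID · IDIIDIDI gives term 8.

IDIIDIDIIDIIDIDIIDIDI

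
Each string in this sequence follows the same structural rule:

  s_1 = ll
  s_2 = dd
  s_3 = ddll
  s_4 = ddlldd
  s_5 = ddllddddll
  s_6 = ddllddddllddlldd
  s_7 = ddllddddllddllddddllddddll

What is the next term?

ddllddddllddllddddllddddllddllddddllddlldd

From term 3 onward, concatenate the last term with the second-to-last: dd·ll = ddll, ddll·dd = ddlldd, …
Continuing: ddllddddllddllddddllddddll · ddllddddllddlldd gives term 8.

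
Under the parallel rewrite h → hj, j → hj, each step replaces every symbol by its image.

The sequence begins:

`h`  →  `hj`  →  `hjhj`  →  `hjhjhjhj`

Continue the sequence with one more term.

hjhjhjhjhjhjhjhj

Apply φ to hjhjhjhj symbol by symbol: h→hj, j→hj, h→hj, j→hj, h→hj, j→hj, h→hj, j→hj; joined: hj hj hj hj hj hj hj hj.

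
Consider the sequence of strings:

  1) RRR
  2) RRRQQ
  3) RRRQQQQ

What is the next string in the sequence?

Each term is the previous one with QQ appended.
Applying this once more to RRRQQQQ:

RRRQQQQQQ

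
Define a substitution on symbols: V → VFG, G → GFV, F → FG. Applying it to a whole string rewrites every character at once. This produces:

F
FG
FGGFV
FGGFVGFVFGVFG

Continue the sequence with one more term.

Replace each of the 13 characters of FGGFVGFVFGVFG in place — FG GFV GFV FG VFG GFV FG VFG FG GFV VFG FG GFV — and concatenate.

FGGFVGFVFGVFGGFVFGVFGFGGFVVFGFGGFV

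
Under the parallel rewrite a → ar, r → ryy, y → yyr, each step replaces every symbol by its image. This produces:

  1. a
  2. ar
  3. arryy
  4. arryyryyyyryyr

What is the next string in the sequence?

Replace each of the 14 characters of arryyryyyyryyr in place — ar ryy ryy yyr yyr ryy yyr yyr yyr yyr ryy yyr yyr ryy — and concatenate.

arryyryyyyryyrryyyyryyryyryyrryyyyryyrryy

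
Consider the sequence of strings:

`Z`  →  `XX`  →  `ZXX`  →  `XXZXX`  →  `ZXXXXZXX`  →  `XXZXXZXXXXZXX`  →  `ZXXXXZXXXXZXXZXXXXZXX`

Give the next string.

This is a Fibonacci-style word recurrence s(k) = s(k−2)·s(k−1): e.g. Z·XX = ZXX.
Continuing: XXZXXZXXXXZXX · ZXXXXZXXXXZXXZXXXXZXX gives term 8.

XXZXXZXXXXZXXZXXXXZXXXXZXXZXXXXZXX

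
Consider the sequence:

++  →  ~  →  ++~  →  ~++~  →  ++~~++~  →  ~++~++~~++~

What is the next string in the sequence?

Each term (from the third on) is the two preceding terms concatenated in order: term 3 = ++·~ = ++~.
So term 7 is ++~~++~·~++~++~~++~.

++~~++~~++~++~~++~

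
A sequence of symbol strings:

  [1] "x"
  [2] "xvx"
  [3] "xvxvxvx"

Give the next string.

Each string is two copies of the previous one joined by 'v'.
One more doubling of xvxvxvx gives the answer.

xvxvxvxvxvxvxvx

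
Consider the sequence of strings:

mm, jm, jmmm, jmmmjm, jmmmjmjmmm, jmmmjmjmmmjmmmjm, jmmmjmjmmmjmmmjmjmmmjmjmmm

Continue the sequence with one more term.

jmmmjmjmmmjmmmjmjmmmjmjmmmjmmmjmjmmmjmmmjm

From term 3 onward, concatenate the last term with the second-to-last: jm·mm = jmmm, jmmm·jm = jmmmjm, …
Continuing: jmmmjmjmmmjmmmjmjmmmjmjmmm · jmmmjmjmmmjmmmjm gives term 8.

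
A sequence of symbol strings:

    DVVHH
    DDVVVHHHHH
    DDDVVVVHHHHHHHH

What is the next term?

DDDDVVVVVHHHHHHHHHHH

The n-th term is n D's then n+1 V's then 3n-1 H's (n = 1, 2, …).
For the next term, n = 4, so the run lengths are 4, 5, 11.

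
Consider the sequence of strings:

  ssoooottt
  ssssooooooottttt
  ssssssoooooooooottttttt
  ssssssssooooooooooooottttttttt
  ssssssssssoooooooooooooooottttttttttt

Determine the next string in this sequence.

The n-th term is 2n s's then 3n+1 o's then 2n+1 t's (n = 1, 2, …).
For the next term, n = 6, so the run lengths are 12, 19, 13.

ssssssssssssooooooooooooooooooottttttttttttt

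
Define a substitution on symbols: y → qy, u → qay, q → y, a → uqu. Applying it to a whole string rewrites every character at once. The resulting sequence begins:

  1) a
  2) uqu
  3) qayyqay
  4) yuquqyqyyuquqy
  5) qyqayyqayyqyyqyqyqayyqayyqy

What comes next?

Applying the rule to each of the 27 symbols of qyqayyqayyqyyqyqyqayyqayyqy gives the pieces y qy y uqu qy qy y uqu qy qy y qy qy y qy y qy y uqu qy qy y uqu qy qy y qy, which concatenate to the answer.

yqyyuquqyqyyuquqyqyyqyqyyqyyqyyuquqyqyyuquqyqyyqy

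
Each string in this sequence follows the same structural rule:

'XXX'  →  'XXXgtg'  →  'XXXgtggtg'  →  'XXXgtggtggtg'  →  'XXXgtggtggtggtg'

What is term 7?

The strings grow by a fixed suffix gtg each time.
From XXXgtggtggtggtg, 2 further steps: XXXgtggtggtggtg → XXXgtggtggtggtggtg → (answer).

XXXgtggtggtggtggtggtg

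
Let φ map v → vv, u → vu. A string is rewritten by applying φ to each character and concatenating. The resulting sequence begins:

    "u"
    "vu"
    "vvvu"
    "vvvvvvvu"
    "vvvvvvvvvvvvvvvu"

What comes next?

Rewriting the 16 symbols of vvvvvvvvvvvvvvvu one by one yields vv vv vv vv vv vv vv vv vv vv vv vv vv vv vv vu; concatenated:

vvvvvvvvvvvvvvvvvvvvvvvvvvvvvvvu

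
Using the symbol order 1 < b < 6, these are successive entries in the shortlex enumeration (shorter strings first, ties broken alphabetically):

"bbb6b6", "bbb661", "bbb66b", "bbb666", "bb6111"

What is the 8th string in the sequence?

bb61b1

Continuing the enumeration 3 steps past bb6111: bb6111 → bb611b → bb6116 → (answer).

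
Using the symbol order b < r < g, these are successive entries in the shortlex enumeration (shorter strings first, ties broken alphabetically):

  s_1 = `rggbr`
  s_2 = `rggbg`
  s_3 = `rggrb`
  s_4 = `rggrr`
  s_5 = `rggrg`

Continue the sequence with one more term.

Treat rggrg as a base-3 numeral over the given alphabet and add one, carrying through any trailing g's.

rgggb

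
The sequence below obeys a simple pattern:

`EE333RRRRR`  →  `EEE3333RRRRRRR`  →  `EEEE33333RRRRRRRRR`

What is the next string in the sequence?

EEEEE333333RRRRRRRRRRR

The n-th term is n E's then n+1 3's then 2n+1 R's, where the shown terms are n = 2, 3, 4.
Setting n = 5 gives 5, 6, 11 characters in each block.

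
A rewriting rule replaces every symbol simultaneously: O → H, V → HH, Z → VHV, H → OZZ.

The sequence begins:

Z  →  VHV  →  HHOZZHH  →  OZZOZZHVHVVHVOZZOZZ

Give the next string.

Replace each of the 19 characters of OZZOZZHVHVVHVOZZOZZ in place — H VHV VHV H VHV VHV OZZ HH OZZ HH HH OZZ HH H VHV VHV H VHV VHV — and concatenate.

HVHVVHVHVHVVHVOZZHHOZZHHHHOZZHHHVHVVHVHVHVVHV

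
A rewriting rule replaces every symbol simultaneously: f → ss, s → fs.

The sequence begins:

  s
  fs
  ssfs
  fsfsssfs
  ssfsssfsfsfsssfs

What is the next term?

Rewriting the 16 symbols of ssfsssfsfsfsssfs one by one yields fs fs ss fs fs fs ss fs ss fs ss fs fs fs ss fs; concatenated:

fsfsssfsfsfsssfsssfsssfsfsfsssfs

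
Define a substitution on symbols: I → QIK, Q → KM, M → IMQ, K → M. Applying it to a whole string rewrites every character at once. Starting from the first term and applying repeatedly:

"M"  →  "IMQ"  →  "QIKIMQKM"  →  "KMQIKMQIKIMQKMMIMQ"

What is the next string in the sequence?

MIMQKMQIKMIMQKMQIKMQIKIMQKMMIMQIMQQIKIMQKM

φ(KMQIKMQIKIMQKMMIMQ) expands symbol-by-symbol to M IMQ KM QIK M IMQ KM QIK M QIK IMQ KM M IMQ IMQ QIK IMQ KM; joining the 18 pieces gives the next term.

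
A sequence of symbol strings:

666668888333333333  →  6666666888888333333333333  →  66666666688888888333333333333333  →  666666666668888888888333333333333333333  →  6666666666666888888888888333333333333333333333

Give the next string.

66666666666666688888888888888333333333333333333333333

Term n consists of 2n-1 6's, followed by 2n-2 8's, followed by 3n 3's, where the shown terms are n = 3, 4, 5, 6, 7.
At n = 8 the blocks have lengths 15, 14, 24.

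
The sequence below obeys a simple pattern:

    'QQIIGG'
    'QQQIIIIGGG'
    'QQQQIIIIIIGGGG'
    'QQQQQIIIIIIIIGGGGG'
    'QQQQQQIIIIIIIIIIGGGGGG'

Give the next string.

QQQQQQQIIIIIIIIIIIIGGGGGGG

Reading off run lengths: Q runs 2, 3, 4, 5, 6; I runs 2, 4, 6, 8, 10; G runs 2, 3, 4, 5, 6 — each is linear in n (n = 1, 2, …).
Setting n = 6 gives 7, 12, 7 characters in each block.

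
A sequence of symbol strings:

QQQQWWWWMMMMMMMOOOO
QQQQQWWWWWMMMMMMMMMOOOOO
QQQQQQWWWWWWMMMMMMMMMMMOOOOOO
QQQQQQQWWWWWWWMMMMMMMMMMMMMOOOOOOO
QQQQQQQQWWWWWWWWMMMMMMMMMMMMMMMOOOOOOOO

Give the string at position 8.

QQQQQQQQQQQWWWWWWWWWWWMMMMMMMMMMMMMMMMMMMMMOOOOOOOOOOO

Reading off run lengths: Q runs 4, 5, 6, 7, 8; W runs 4, 5, 6, 7, 8; M runs 7, 9, 11, 13, 15; O runs 4, 5, 6, 7, 8 — each is linear in n, where the shown terms are n = 3, 4, 5, 6, 7.
Setting n = 10 gives 11, 11, 21, 11 characters in each block.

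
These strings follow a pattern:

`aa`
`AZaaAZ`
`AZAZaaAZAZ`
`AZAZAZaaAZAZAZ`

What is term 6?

AZAZAZAZAZaaAZAZAZAZAZ

Each term wraps the previous one in AZ on the left and AZ on the right.
From AZAZAZaaAZAZAZ, 2 further steps: AZAZAZaaAZAZAZ → AZAZAZAZaaAZAZAZAZ → (answer).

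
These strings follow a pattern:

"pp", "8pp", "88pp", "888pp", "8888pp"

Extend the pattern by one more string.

Every step adds 8 at the front: s(k+1) = 8·s(k).
Applying this once more to 8888pp:

88888pp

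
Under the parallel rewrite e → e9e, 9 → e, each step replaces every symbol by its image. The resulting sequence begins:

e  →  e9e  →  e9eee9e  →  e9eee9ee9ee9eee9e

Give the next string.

Applying the rule to each of the 17 symbols of e9eee9ee9ee9eee9e gives the pieces e9e e e9e e9e e9e e e9e e9e e e9e e9e e e9e e9e e9e e e9e, which concatenate to the answer.

e9eee9ee9ee9eee9ee9eee9ee9eee9ee9ee9eee9e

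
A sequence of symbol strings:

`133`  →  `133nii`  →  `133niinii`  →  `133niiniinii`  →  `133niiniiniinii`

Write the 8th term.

133niiniiniiniiniiniinii

Each term is the previous one with nii appended.
From 133niiniiniinii, 3 further steps: 133niiniiniinii → 133niiniiniiniinii → 133niiniiniiniiniinii → (answer).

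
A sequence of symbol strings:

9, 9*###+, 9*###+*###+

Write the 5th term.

Each term is the previous one with *###+ appended.
From 9*###+*###+, 2 further steps: 9*###+*###+ → 9*###+*###+*###+ → (answer).

9*###+*###+*###+*###+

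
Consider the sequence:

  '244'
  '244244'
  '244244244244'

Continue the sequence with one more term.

s(k+1) = s(k)·s(k) — each term doubles the last.
One more doubling of 244244244244 gives the answer.

244244244244244244244244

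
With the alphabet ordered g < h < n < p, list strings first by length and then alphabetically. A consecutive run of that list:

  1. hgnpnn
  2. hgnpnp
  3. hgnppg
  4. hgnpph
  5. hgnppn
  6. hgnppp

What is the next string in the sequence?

The successor of hgnppp increments the rightmost position that isn't already p and resets every position after it to g.

hgpggg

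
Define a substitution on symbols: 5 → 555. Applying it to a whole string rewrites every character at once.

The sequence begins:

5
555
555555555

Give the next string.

555555555555555555555555555

Apply φ to 555555555 symbol by symbol: 5→555, 5→555, 5→555, 5→555, 5→555, 5→555, 5→555, 5→555, 5→555; joined: 555 555 555 555 555 555 555 555 555.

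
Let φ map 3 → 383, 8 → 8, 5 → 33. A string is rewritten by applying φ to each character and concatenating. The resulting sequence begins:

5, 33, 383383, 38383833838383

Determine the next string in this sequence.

Rewriting the 14 symbols of 38383833838383 one by one yields 383 8 383 8 383 8 383 383 8 383 8 383 8 383; concatenated:

383838383838383383838383838383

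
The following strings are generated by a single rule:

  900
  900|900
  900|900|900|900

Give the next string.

900|900|900|900|900|900|900|900

Every step duplicates the string with '|' between the halves.
So the next term is two copies of 900|900|900|900 with '|' between the halves.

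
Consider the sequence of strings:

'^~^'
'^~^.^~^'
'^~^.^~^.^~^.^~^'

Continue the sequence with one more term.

^~^.^~^.^~^.^~^.^~^.^~^.^~^.^~^

Each string is two copies of the previous one joined by '.'.
One more doubling of ^~^.^~^.^~^.^~^ gives the answer.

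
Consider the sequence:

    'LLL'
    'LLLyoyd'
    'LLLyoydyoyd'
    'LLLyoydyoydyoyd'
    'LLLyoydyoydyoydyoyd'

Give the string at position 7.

The strings grow by a fixed suffix yoyd each time.
From LLLyoydyoydyoydyoyd, 2 further steps: LLLyoydyoydyoydyoyd → LLLyoydyoydyoydyoydyoyd → (answer).

LLLyoydyoydyoydyoydyoydyoyd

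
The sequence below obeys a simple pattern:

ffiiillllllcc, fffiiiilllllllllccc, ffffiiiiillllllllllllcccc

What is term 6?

fffffffiiiiiiiilllllllllllllllllllllccccccc

Each string has the form f^{n} i^{n+1} l^{3n} c^{n}, where the shown terms are n = 2, 3, 4.
For term 6, n = 7, so the run lengths are 7, 8, 21, 7.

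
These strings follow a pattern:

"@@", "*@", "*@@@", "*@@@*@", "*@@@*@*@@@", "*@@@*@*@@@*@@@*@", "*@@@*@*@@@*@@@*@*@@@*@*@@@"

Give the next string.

*@@@*@*@@@*@@@*@*@@@*@*@@@*@@@*@*@@@*@@@*@

This is a Fibonacci-style word recurrence s(k) = s(k−1)·s(k−2): e.g. *@·@@ = *@@@.
So term 8 is *@@@*@*@@@*@@@*@*@@@*@*@@@·*@@@*@*@@@*@@@*@.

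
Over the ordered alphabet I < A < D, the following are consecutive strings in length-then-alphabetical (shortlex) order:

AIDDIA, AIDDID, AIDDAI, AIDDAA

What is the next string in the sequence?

The successor of AIDDAA increments the rightmost position that isn't already D and resets every position after it to I.

AIDDAD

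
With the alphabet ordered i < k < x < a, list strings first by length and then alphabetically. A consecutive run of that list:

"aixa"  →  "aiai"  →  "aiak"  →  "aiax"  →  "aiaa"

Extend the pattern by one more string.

akii

The successor of aiaa increments the rightmost position that isn't already a and resets every position after it to i.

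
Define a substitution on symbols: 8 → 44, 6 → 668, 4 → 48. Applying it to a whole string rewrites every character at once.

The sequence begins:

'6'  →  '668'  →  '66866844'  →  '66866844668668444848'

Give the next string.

668668446686684448486686684466866844484848444844

Replace each of the 20 characters of 66866844668668444848 in place — 668 668 44 668 668 44 48 48 668 668 44 668 668 44 48 48 48 44 48 44 — and concatenate.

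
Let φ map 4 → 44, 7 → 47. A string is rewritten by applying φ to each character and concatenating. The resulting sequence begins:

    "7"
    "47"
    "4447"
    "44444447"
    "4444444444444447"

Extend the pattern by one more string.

Applying the rule to each of the 16 symbols of 4444444444444447 gives the pieces 44 44 44 44 44 44 44 44 44 44 44 44 44 44 44 47, which concatenate to the answer.

44444444444444444444444444444447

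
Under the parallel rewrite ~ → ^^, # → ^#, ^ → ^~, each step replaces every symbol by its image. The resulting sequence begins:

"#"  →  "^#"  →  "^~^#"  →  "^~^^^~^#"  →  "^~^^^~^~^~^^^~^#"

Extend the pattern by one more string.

φ(^~^^^~^~^~^^^~^#) expands symbol-by-symbol to ^~ ^^ ^~ ^~ ^~ ^^ ^~ ^^ ^~ ^^ ^~ ^~ ^~ ^^ ^~ ^#; joining the 16 pieces gives the next term.

^~^^^~^~^~^^^~^^^~^^^~^~^~^^^~^#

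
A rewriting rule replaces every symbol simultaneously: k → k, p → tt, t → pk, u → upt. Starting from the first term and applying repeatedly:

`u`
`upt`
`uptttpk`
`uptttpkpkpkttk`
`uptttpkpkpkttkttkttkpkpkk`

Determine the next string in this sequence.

Rewriting the 25 symbols of uptttpkpkpkttkttkttkpkpkk one by one yields upt tt pk pk pk tt k tt k tt k pk pk k pk pk k pk pk k tt k tt k k; concatenated:

uptttpkpkpkttkttkttkpkpkkpkpkkpkpkkttkttkk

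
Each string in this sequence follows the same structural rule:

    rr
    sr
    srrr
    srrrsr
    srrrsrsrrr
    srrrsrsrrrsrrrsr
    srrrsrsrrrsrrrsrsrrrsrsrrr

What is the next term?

srrrsrsrrrsrrrsrsrrrsrsrrrsrrrsrsrrrsrrrsr

From term 3 onward, concatenate the last term with the second-to-last: sr·rr = srrr, srrr·sr = srrrsr, …
Continuing: srrrsrsrrrsrrrsrsrrrsrsrrr · srrrsrsrrrsrrrsr gives term 8.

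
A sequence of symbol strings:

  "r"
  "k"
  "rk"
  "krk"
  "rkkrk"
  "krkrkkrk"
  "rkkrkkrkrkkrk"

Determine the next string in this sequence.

From term 3 onward, concatenate the second-to-last term with the last: r·k = rk, k·rk = krk, …
So term 8 is krkrkkrk·rkkrkkrkrkkrk.

krkrkkrkrkkrkkrkrkkrk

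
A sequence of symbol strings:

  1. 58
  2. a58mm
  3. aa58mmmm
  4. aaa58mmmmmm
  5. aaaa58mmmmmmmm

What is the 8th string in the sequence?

aaaaaaa58mmmmmmmmmmmmmm

s(k+1) = a·s(k)·mm, so each term gains a as a prefix and mm as a suffix.
From aaaa58mmmmmmmm, 3 further steps: aaaa58mmmmmmmm → aaaaa58mmmmmmmmmm → aaaaaa58mmmmmmmmmmmm → (answer).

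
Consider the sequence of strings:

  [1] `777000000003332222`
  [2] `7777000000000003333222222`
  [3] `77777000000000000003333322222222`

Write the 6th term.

The n-th term is n 7's then 3n-1 0's then n 3's then 2n-2 2's, where the shown terms are n = 3, 4, 5.
For term 6, n = 8, so the run lengths are 8, 23, 8, 14.

77777777000000000000000000000003333333322222222222222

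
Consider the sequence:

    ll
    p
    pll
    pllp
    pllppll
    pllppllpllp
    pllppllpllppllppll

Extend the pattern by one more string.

Each term (from the third on) is the previous term followed by the one before it: term 3 = p·ll = pll.
Continuing: pllppllpllppllppll · pllppllpllp gives term 8.

pllppllpllppllppllpllppllpllp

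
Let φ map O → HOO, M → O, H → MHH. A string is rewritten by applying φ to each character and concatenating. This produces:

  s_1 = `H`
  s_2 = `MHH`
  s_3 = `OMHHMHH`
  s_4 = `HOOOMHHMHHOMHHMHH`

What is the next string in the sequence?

MHHHOOHOOHOOOMHHMHHOMHHMHHHOOOMHHMHHOMHHMHH

φ(HOOOMHHMHHOMHHMHH) expands symbol-by-symbol to MHH HOO HOO HOO O MHH MHH O MHH MHH HOO O MHH MHH O MHH MHH; joining the 17 pieces gives the next term.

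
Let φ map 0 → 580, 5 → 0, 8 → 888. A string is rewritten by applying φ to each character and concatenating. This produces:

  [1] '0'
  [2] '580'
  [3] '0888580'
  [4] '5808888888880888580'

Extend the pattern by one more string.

Rewriting the 19 symbols of 5808888888880888580 one by one yields 0 888 580 888 888 888 888 888 888 888 888 888 580 888 888 888 0 888 580; concatenated:

08885808888888888888888888888888885808888888880888580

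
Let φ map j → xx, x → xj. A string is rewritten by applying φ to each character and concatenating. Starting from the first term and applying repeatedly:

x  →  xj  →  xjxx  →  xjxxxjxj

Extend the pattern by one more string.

xjxxxjxjxjxxxjxx

Expanding xjxxxjxj: x→xj, j→xx, x→xj, x→xj, x→xj, j→xx, x→xj, j→xx. Concatenated: xj xx xj xj xj xx xj xx.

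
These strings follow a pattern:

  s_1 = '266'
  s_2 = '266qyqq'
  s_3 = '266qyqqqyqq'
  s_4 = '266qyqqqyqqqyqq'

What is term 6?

Each term is the previous one with qyqq appended.
From 266qyqqqyqqqyqq, 2 further steps: 266qyqqqyqqqyqq → 266qyqqqyqqqyqqqyqq → (answer).

266qyqqqyqqqyqqqyqqqyqq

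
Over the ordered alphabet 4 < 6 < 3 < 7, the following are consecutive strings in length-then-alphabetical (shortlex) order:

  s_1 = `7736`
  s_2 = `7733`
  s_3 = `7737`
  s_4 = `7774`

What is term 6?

Stepping forward 2 times from 7774: 7774 → 7776, then the target.

7773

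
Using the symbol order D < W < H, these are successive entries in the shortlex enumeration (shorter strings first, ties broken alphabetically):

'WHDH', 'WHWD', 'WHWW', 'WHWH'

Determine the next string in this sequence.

WHHD

Find the rightmost character of WHWH below H, bump it to the next letter, and reset everything to its right to D.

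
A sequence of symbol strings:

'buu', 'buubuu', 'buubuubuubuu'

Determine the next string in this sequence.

buubuubuubuubuubuubuubuu

Every step duplicates the string.
One more doubling of buubuubuubuu gives the answer.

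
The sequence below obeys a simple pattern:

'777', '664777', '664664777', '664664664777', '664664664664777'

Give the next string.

Every step adds 664 at the front: s(k+1) = 664·s(k).
So the next term is 664·664664664664777.

664664664664664777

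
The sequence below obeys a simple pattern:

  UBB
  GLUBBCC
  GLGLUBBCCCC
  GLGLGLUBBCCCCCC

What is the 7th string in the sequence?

s(k+1) = GL·s(k)·CC, so each term gains GL as a prefix and CC as a suffix.
From GLGLGLUBBCCCCCC, 3 further steps: GLGLGLUBBCCCCCC → GLGLGLGLUBBCCCCCCCC → GLGLGLGLGLUBBCCCCCCCCCC → (answer).

GLGLGLGLGLGLUBBCCCCCCCCCCCC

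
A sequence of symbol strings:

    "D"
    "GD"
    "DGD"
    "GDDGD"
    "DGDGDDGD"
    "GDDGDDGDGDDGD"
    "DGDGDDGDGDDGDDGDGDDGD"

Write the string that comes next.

From term 3 onward, concatenate the second-to-last term with the last: D·GD = DGD, GD·DGD = GDDGD, …
Continuing: GDDGDDGDGDDGD · DGDGDDGDGDDGDDGDGDDGD gives term 8.

GDDGDDGDGDDGDDGDGDDGDGDDGDDGDGDDGD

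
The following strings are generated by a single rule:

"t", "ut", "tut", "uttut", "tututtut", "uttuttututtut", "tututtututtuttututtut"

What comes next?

Each term (from the third on) is the two preceding terms concatenated in order: term 3 = t·ut = tut.
The next term joins uttuttututtut and tututtututtuttututtut.

uttuttututtuttututtututtuttututtut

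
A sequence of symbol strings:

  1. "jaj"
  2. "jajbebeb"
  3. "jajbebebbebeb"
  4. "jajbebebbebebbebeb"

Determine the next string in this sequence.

The strings grow by a fixed suffix bebeb each time.
Applying this once more to jajbebebbebebbebeb:

jajbebebbebebbebebbebeb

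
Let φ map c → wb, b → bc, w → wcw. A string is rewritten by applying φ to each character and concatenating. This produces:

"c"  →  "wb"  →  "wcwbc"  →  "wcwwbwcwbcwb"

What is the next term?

Rewriting each symbol of wcwwbwcwbcwb: w→wcw, c→wb, w→wcw, w→wcw, b→bc, w→wcw, c→wb, w→wcw, b→bc, c→wb, w→wcw, b→bc, which concatenates to wcw wb wcw wcw bc wcw wb wcw bc wb wcw bc.

wcwwbwcwwcwbcwcwwbwcwbcwbwcwbc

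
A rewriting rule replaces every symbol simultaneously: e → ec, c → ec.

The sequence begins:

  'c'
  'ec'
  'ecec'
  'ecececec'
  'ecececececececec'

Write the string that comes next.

φ(ecececececececec) expands symbol-by-symbol to ec ec ec ec ec ec ec ec ec ec ec ec ec ec ec ec; joining the 16 pieces gives the next term.

ecececececececececececececececec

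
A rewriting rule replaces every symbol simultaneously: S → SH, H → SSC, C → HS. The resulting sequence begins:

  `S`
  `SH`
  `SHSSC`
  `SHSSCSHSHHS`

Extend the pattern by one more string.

Rewriting each symbol of SHSSCSHSHHS: S→SH, H→SSC, S→SH, S→SH, C→HS, S→SH, H→SSC, S→SH, H→SSC, H→SSC, S→SH, which concatenates to SH SSC SH SH HS SH SSC SH SSC SSC SH.

SHSSCSHSHHSSHSSCSHSSCSSCSH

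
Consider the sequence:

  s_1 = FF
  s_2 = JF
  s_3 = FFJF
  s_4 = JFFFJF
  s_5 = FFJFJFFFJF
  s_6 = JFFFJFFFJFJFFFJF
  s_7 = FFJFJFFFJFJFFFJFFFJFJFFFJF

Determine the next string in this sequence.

JFFFJFFFJFJFFFJFFFJFJFFFJFJFFFJFFFJFJFFFJF

This is a Fibonacci-style word recurrence s(k) = s(k−2)·s(k−1): e.g. FF·JF = FFJF.
Continuing: JFFFJFFFJFJFFFJF · FFJFJFFFJFJFFFJFFFJFJFFFJF gives term 8.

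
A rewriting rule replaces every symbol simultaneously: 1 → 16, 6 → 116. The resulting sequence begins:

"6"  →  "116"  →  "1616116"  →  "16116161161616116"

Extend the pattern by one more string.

Rewriting the 17 symbols of 16116161161616116 one by one yields 16 116 16 16 116 16 116 16 16 116 16 116 16 116 16 16 116; concatenated:

16116161611616116161611616116161161616116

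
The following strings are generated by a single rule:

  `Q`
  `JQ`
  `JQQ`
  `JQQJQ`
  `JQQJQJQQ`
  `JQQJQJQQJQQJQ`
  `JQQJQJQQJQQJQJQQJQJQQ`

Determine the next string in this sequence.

JQQJQJQQJQQJQJQQJQJQQJQQJQJQQJQQJQ

Each term (from the third on) is the previous term followed by the one before it: term 3 = JQ·Q = JQQ.
So term 8 is JQQJQJQQJQQJQJQQJQJQQ·JQQJQJQQJQQJQ.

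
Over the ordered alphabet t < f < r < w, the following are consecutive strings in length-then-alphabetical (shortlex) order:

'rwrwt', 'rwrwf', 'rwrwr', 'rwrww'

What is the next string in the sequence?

Treat rwrww as a base-4 numeral over the given alphabet and add one, carrying through any trailing w's.

rwwtt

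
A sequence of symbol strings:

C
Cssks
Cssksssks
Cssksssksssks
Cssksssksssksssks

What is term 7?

Each term is the previous one with ssks appended.
From Cssksssksssksssks, 2 further steps: Cssksssksssksssks → Cssksssksssksssksssks → (answer).

Cssksssksssksssksssksssks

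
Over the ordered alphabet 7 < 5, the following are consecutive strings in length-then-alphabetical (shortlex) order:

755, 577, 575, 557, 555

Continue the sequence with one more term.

7777

After 555 the length-3 strings are exhausted; the first length-4 string is 4 copies of 7.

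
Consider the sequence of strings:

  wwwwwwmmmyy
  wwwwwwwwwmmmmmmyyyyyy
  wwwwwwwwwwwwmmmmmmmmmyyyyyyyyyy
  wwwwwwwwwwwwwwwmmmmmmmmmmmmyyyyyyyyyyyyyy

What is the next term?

wwwwwwwwwwwwwwwwwwmmmmmmmmmmmmmmmyyyyyyyyyyyyyyyyyy

Reading off run lengths: w runs 6, 9, 12, 15; m runs 3, 6, 9, 12; y runs 2, 6, 10, 14 — each is linear in n (n = 1, 2, …).
At n = 5 the blocks have lengths 18, 15, 18.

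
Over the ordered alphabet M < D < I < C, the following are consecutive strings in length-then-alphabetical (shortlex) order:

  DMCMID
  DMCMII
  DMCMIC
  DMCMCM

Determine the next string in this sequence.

DMCMCD

Treat DMCMCM as a base-4 numeral over the given alphabet and add one, carrying through any trailing C's.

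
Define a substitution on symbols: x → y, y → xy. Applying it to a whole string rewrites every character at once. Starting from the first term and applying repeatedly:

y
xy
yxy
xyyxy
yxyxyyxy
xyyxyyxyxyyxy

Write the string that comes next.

Rewriting the 13 symbols of xyyxyyxyxyyxy one by one yields y xy xy y xy xy y xy y xy xy y xy; concatenated:

yxyxyyxyxyyxyyxyxyyxy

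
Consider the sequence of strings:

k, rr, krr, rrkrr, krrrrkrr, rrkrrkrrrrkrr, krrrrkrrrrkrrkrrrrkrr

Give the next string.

From term 3 onward, concatenate the second-to-last term with the last: k·rr = krr, rr·krr = rrkrr, …
Continuing: rrkrrkrrrrkrr · krrrrkrrrrkrrkrrrrkrr gives term 8.

rrkrrkrrrrkrrkrrrrkrrrrkrrkrrrrkrr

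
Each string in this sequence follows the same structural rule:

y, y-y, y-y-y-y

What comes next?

y-y-y-y-y-y-y-y

s(k+1) = s(k)·-·s(k) — each term doubles the last with '-' between the halves.
One more doubling of y-y-y-y gives the answer.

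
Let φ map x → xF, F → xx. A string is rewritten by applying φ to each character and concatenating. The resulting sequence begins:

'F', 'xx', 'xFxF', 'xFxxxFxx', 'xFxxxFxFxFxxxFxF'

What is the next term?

xFxxxFxFxFxxxFxxxFxxxFxFxFxxxFxx

Replace each of the 16 characters of xFxxxFxFxFxxxFxF in place — xF xx xF xF xF xx xF xx xF xx xF xF xF xx xF xx — and concatenate.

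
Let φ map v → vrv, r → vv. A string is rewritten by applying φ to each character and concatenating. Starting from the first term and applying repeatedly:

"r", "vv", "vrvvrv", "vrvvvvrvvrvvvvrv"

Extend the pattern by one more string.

φ(vrvvvvrvvrvvvvrv) expands symbol-by-symbol to vrv vv vrv vrv vrv vrv vv vrv vrv vv vrv vrv vrv vrv vv vrv; joining the 16 pieces gives the next term.

vrvvvvrvvrvvrvvrvvvvrvvrvvvvrvvrvvrvvrvvvvrv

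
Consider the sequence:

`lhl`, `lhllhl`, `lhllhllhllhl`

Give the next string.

s(k+1) = s(k)·s(k) — each term doubles the last.
Doubling lhllhllhllhl:

lhllhllhllhllhllhllhllhl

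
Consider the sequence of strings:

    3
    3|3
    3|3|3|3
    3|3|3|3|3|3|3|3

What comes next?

Every step duplicates the string with '|' between the halves.
One more doubling of 3|3|3|3|3|3|3|3 gives the answer.

3|3|3|3|3|3|3|3|3|3|3|3|3|3|3|3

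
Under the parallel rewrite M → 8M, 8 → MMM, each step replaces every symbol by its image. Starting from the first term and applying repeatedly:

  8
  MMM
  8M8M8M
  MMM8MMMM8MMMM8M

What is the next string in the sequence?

Applying the rule to each of the 15 symbols of MMM8MMMM8MMMM8M gives the pieces 8M 8M 8M MMM 8M 8M 8M 8M MMM 8M 8M 8M 8M MMM 8M, which concatenate to the answer.

8M8M8MMMM8M8M8M8MMMM8M8M8M8MMMM8M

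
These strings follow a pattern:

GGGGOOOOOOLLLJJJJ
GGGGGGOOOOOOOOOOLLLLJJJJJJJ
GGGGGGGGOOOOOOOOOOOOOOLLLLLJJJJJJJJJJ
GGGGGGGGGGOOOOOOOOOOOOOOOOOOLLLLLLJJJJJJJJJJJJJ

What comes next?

GGGGGGGGGGGGOOOOOOOOOOOOOOOOOOOOOOLLLLLLLJJJJJJJJJJJJJJJJ

Each string has the form G^{2n} O^{4n-2} L^{n+1} J^{3n-2}, where the shown terms are n = 2, 3, 4, 5.
Setting n = 6 gives 12, 22, 7, 16 characters in each block.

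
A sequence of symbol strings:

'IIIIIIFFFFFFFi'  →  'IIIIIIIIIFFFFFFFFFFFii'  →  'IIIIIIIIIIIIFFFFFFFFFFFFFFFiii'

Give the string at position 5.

IIIIIIIIIIIIIIIIIIFFFFFFFFFFFFFFFFFFFFFFFiiiii

Term n consists of 3n I's, followed by 4n-1 F's, followed by n-1 i's, where the shown terms are n = 2, 3, 4.
At n = 6 the blocks have lengths 18, 23, 5.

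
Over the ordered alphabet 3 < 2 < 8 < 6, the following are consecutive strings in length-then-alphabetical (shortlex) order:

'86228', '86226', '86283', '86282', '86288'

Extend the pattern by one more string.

86286

The successor of 86288 increments the rightmost position that isn't already 6 and resets every position after it to 3.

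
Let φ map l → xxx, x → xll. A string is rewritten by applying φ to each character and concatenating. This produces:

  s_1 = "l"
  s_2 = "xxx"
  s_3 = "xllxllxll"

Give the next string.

Expanding xllxllxll: x→xll, l→xxx, l→xxx, x→xll, l→xxx, l→xxx, x→xll, l→xxx, l→xxx. Concatenated: xll xxx xxx xll xxx xxx xll xxx xxx.

xllxxxxxxxllxxxxxxxllxxxxxx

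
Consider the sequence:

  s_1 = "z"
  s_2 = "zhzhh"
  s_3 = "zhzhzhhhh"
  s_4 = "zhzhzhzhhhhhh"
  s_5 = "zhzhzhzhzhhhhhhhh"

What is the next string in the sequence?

Each term wraps the previous one in zh on the left and hh on the right.
So the next term is zh·zhzhzhzhzhhhhhhhh·hh.

zhzhzhzhzhzhhhhhhhhhh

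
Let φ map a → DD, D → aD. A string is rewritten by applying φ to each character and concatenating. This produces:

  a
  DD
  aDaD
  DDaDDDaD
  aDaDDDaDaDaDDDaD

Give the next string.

DDaDDDaDaDaDDDaDDDaDDDaDaDaDDDaD

Applying the rule to each of the 16 symbols of aDaDDDaDaDaDDDaD gives the pieces DD aD DD aD aD aD DD aD DD aD DD aD aD aD DD aD, which concatenate to the answer.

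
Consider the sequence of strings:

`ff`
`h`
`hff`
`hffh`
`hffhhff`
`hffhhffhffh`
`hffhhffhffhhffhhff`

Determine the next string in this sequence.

From term 3 onward, concatenate the last term with the second-to-last: h·ff = hff, hff·h = hffh, …
Continuing: hffhhffhffhhffhhff · hffhhffhffh gives term 8.

hffhhffhffhhffhhffhffhhffhffh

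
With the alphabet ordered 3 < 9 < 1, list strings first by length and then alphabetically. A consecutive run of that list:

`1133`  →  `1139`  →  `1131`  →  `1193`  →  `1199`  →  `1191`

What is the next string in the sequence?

1113

The successor of 1191 increments the rightmost position that isn't already 1 and resets every position after it to 3.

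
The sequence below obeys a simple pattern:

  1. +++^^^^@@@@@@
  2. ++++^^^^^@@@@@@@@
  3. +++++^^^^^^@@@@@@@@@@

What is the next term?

++++++^^^^^^^@@@@@@@@@@@@

Each string has the form +^{n} ^^{n+1} @^{2n}, where the shown terms are n = 3, 4, 5.
At n = 6 the blocks have lengths 6, 7, 12.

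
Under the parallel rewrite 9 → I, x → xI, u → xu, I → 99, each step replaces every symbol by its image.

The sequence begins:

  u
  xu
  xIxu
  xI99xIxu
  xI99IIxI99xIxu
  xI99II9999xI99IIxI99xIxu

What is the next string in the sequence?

xI99II9999IIIIxI99II9999xI99IIxI99xIxu

Replace each of the 24 characters of xI99II9999xI99IIxI99xIxu in place — xI 99 I I 99 99 I I I I xI 99 I I 99 99 xI 99 I I xI 99 xI xu — and concatenate.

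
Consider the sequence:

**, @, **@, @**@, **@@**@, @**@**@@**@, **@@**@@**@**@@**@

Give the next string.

@**@**@@**@**@@**@@**@**@@**@

Each term (from the third on) is the two preceding terms concatenated in order: term 3 = **·@ = **@.
Continuing: @**@**@@**@ · **@@**@@**@**@@**@ gives term 8.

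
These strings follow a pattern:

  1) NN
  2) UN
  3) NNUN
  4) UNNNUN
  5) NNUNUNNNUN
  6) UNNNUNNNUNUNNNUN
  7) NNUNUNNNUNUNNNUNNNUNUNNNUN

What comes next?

UNNNUNNNUNUNNNUNNNUNUNNNUNUNNNUNNNUNUNNNUN

Each term (from the third on) is the two preceding terms concatenated in order: term 3 = NN·UN = NNUN.
The next term joins UNNNUNNNUNUNNNUN and NNUNUNNNUNUNNNUNNNUNUNNNUN.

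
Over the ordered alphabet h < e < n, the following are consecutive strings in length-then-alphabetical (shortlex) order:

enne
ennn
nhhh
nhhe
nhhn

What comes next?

nheh

The successor of nhhn increments the rightmost position that isn't already n and resets every position after it to h.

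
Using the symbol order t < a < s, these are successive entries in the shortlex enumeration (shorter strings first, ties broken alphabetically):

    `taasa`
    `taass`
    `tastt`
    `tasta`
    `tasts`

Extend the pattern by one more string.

tasat

Find the rightmost character of tasts below s, bump it to the next letter, and reset everything to its right to t.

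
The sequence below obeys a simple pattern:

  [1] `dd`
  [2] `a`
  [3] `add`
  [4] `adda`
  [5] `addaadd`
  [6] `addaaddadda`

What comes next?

From term 3 onward, concatenate the last term with the second-to-last: a·dd = add, add·a = adda, …
Continuing: addaaddadda · addaadd gives term 7.

addaaddaddaaddaadd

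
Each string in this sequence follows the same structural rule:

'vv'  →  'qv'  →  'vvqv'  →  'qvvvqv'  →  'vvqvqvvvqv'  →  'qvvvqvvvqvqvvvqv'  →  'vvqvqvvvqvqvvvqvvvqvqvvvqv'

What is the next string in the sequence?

qvvvqvvvqvqvvvqvvvqvqvvvqvqvvvqvvvqvqvvvqv

From term 3 onward, concatenate the second-to-last term with the last: vv·qv = vvqv, qv·vvqv = qvvvqv, …
The next term joins qvvvqvvvqvqvvvqv and vvqvqvvvqvqvvvqvvvqvqvvvqv.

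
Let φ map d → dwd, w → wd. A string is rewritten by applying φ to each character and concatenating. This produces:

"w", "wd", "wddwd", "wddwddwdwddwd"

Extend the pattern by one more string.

wddwddwdwddwddwdwddwdwddwddwdwddwd

φ(wddwddwdwddwd) expands symbol-by-symbol to wd dwd dwd wd dwd dwd wd dwd wd dwd dwd wd dwd; joining the 13 pieces gives the next term.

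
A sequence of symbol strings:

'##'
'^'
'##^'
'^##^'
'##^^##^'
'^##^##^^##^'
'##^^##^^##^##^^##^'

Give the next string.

^##^##^^##^##^^##^^##^##^^##^

From term 3 onward, concatenate the second-to-last term with the last: ##·^ = ##^, ^·##^ = ^##^, …
Continuing: ^##^##^^##^ · ##^^##^^##^##^^##^ gives term 8.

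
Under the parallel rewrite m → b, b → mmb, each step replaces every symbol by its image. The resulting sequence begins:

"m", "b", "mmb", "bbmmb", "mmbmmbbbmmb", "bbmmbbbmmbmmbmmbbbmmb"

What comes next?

mmbmmbbbmmbmmbmmbbbmmbbbmmbbbmmbmmbmmbbbmmb

Applying the rule to each of the 21 symbols of bbmmbbbmmbmmbmmbbbmmb gives the pieces mmb mmb b b mmb mmb mmb b b mmb b b mmb b b mmb mmb mmb b b mmb, which concatenate to the answer.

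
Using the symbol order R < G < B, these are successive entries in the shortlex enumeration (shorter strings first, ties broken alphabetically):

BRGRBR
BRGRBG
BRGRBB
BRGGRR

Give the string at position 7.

BRGGGR

Continuing the enumeration 3 steps past BRGGRR: BRGGRR → BRGGRG → BRGGRB → (answer).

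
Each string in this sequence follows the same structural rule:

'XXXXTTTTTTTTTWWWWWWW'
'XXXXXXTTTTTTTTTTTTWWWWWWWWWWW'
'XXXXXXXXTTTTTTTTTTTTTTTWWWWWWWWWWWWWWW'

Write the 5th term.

XXXXXXXXXXXXTTTTTTTTTTTTTTTTTTTTTWWWWWWWWWWWWWWWWWWWWWWW

Each string has the form X^{2n} T^{3n+3} W^{4n-1}, where the shown terms are n = 2, 3, 4.
At n = 6 the blocks have lengths 12, 21, 23.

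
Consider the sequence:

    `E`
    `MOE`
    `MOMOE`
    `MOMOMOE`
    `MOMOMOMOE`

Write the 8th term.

MOMOMOMOMOMOMOE

Every step adds MO at the front: s(k+1) = MO·s(k).
From MOMOMOMOE, 3 further steps: MOMOMOMOE → MOMOMOMOMOE → MOMOMOMOMOMOE → (answer).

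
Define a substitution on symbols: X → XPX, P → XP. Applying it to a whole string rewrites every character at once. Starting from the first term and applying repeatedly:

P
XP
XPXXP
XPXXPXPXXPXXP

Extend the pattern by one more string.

φ(XPXXPXPXXPXXP) expands symbol-by-symbol to XPX XP XPX XPX XP XPX XP XPX XPX XP XPX XPX XP; joining the 13 pieces gives the next term.

XPXXPXPXXPXXPXPXXPXPXXPXXPXPXXPXXP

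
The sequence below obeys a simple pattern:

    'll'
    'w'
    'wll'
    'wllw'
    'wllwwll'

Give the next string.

Each term (from the third on) is the previous term followed by the one before it: term 3 = w·ll = wll.
So term 6 is wllwwll·wllw.

wllwwllwllw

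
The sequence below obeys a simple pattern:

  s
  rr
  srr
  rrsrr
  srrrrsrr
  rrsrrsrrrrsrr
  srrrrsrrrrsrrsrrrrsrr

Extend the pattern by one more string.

rrsrrsrrrrsrrsrrrrsrrrrsrrsrrrrsrr

This is a Fibonacci-style word recurrence s(k) = s(k−2)·s(k−1): e.g. s·rr = srr.
So term 8 is rrsrrsrrrrsrr·srrrrsrrrrsrrsrrrrsrr.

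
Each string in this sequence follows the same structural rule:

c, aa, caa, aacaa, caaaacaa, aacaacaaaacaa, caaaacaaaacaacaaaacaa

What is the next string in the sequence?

From term 3 onward, concatenate the second-to-last term with the last: c·aa = caa, aa·caa = aacaa, …
The next term joins aacaacaaaacaa and caaaacaaaacaacaaaacaa.

aacaacaaaacaacaaaacaaaacaacaaaacaa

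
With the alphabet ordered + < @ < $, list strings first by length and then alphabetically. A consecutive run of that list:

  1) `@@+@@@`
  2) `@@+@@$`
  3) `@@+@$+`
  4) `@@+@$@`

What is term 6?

@@+$++

Continuing the enumeration 2 steps past @@+@$@: @@+@$@ → @@+@$$ → (answer).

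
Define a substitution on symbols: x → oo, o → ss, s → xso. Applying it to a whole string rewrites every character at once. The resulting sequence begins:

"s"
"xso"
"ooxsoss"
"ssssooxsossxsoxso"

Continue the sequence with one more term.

xsoxsoxsoxsossssooxsossxsoxsoooxsossooxsoss

Replace each of the 17 characters of ssssooxsossxsoxso in place — xso xso xso xso ss ss oo xso ss xso xso oo xso ss oo xso ss — and concatenate.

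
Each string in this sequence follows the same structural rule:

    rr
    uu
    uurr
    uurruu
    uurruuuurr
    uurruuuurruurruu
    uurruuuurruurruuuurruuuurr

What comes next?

uurruuuurruurruuuurruuuurruurruuuurruurruu

Each term (from the third on) is the previous term followed by the one before it: term 3 = uu·rr = uurr.
Continuing: uurruuuurruurruuuurruuuurr · uurruuuurruurruu gives term 8.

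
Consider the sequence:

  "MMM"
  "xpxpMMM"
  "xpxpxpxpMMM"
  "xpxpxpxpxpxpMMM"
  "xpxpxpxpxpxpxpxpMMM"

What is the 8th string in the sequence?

xpxpxpxpxpxpxpxpxpxpxpxpxpxpMMM

The strings grow by a fixed prefix xpxp each time.
From xpxpxpxpxpxpxpxpMMM, 3 further steps: xpxpxpxpxpxpxpxpMMM → xpxpxpxpxpxpxpxpxpxpMMM → xpxpxpxpxpxpxpxpxpxpxpxpMMM → (answer).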